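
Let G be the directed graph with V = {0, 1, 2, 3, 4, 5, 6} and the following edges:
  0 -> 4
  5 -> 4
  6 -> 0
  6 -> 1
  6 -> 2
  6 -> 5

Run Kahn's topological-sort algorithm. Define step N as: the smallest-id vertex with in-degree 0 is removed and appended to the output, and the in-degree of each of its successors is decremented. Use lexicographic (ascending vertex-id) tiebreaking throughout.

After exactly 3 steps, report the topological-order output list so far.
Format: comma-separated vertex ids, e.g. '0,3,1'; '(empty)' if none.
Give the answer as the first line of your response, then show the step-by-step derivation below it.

3,6,0

step 1: output 3; order=[3]; indeg=(1,1,1,0,2,1,0)
step 2: output 6; order=[3,6]; indeg=(0,0,0,0,2,0,0)
step 3: output 0; order=[3,6,0]; indeg=(0,0,0,0,1,0,0)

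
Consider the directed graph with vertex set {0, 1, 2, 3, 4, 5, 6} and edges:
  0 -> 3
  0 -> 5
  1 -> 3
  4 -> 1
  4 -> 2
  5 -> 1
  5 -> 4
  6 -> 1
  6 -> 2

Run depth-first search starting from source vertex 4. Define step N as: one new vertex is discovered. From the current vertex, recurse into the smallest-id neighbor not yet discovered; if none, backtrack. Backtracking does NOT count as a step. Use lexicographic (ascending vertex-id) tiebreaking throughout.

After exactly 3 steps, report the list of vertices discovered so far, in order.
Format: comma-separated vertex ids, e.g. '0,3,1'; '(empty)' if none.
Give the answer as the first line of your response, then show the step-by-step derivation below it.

4,1,3

step 1: discover 4; path=4; order=4
step 2: discover 1; path=4>1; order=4,1
step 3: discover 3; path=4>1>3; order=4,1,3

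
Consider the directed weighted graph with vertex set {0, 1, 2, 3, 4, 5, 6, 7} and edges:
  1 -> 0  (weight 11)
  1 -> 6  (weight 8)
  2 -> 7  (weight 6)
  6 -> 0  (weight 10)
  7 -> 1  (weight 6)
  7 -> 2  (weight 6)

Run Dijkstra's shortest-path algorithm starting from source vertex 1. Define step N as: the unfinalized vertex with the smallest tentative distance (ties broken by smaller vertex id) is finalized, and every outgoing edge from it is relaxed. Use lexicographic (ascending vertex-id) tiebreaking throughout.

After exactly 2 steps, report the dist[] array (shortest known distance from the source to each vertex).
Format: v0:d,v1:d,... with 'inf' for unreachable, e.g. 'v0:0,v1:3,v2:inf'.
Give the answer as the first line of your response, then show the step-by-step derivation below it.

v0:11,v1:0,v2:inf,v3:inf,v4:inf,v5:inf,v6:8,v7:inf

step 1: dist = v0:11,v1:0,v2:inf,v3:inf,v4:inf,v5:inf,v6:8,v7:inf
step 2: dist = v0:11,v1:0,v2:inf,v3:inf,v4:inf,v5:inf,v6:8,v7:inf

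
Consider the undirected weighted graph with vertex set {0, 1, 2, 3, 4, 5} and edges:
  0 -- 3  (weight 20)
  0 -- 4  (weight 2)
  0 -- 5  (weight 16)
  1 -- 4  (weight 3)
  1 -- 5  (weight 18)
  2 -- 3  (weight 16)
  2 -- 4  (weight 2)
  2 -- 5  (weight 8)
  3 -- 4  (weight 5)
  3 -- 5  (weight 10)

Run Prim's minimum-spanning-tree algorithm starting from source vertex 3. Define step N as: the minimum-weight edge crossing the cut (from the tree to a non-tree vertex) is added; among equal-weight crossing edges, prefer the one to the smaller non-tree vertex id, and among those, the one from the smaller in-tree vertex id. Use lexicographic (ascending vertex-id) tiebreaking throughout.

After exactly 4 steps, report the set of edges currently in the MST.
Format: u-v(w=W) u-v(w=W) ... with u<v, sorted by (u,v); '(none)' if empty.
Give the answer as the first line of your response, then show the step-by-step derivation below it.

0-4(w=2) 1-4(w=3) 2-4(w=2) 3-4(w=5)

step 1: add edge 3-4 (w=5); MST = {3-4(w=5)}
step 2: add edge 0-4 (w=2); MST = {0-4(w=2) 3-4(w=5)}
step 3: add edge 2-4 (w=2); MST = {0-4(w=2) 2-4(w=2) 3-4(w=5)}
step 4: add edge 1-4 (w=3); MST = {0-4(w=2) 1-4(w=3) 2-4(w=2) 3-4(w=5)}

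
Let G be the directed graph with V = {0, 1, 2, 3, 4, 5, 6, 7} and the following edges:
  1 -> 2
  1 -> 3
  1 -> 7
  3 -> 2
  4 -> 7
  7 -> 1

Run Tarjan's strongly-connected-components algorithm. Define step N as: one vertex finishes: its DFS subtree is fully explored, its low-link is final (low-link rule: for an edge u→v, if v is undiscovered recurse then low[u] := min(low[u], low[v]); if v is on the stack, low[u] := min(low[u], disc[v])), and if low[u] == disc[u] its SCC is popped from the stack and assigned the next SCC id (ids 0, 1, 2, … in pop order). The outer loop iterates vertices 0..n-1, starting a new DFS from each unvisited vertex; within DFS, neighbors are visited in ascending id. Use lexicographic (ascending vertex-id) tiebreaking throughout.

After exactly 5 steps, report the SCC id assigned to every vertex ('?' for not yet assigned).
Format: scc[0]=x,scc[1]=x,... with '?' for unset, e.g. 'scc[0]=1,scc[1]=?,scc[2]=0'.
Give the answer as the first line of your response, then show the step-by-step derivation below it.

scc[0]=0,scc[1]=3,scc[2]=1,scc[3]=2,scc[4]=?,scc[5]=?,scc[6]=?,scc[7]=3

step 1: low=(low[0]=0,low[1]=?,low[2]=?,low[3]=?,low[4]=?,low[5]=?,low[6]=?,low[7]=?); scc=(scc[0]=0,scc[1]=?,scc[2]=?,scc[3]=?,scc[4]=?,scc[5]=?,scc[6]=?,scc[7]=?)
step 2: low=(low[0]=0,low[1]=1,low[2]=2,low[3]=?,low[4]=?,low[5]=?,low[6]=?,low[7]=?); scc=(scc[0]=0,scc[1]=?,scc[2]=1,scc[3]=?,scc[4]=?,scc[5]=?,scc[6]=?,scc[7]=?)
step 3: low=(low[0]=0,low[1]=1,low[2]=2,low[3]=3,low[4]=?,low[5]=?,low[6]=?,low[7]=?); scc=(scc[0]=0,scc[1]=?,scc[2]=1,scc[3]=2,scc[4]=?,scc[5]=?,scc[6]=?,scc[7]=?)
step 4: low=(low[0]=0,low[1]=1,low[2]=2,low[3]=3,low[4]=?,low[5]=?,low[6]=?,low[7]=1); scc=(scc[0]=0,scc[1]=?,scc[2]=1,scc[3]=2,scc[4]=?,scc[5]=?,scc[6]=?,scc[7]=?)
step 5: low=(low[0]=0,low[1]=1,low[2]=2,low[3]=3,low[4]=?,low[5]=?,low[6]=?,low[7]=1); scc=(scc[0]=0,scc[1]=3,scc[2]=1,scc[3]=2,scc[4]=?,scc[5]=?,scc[6]=?,scc[7]=3)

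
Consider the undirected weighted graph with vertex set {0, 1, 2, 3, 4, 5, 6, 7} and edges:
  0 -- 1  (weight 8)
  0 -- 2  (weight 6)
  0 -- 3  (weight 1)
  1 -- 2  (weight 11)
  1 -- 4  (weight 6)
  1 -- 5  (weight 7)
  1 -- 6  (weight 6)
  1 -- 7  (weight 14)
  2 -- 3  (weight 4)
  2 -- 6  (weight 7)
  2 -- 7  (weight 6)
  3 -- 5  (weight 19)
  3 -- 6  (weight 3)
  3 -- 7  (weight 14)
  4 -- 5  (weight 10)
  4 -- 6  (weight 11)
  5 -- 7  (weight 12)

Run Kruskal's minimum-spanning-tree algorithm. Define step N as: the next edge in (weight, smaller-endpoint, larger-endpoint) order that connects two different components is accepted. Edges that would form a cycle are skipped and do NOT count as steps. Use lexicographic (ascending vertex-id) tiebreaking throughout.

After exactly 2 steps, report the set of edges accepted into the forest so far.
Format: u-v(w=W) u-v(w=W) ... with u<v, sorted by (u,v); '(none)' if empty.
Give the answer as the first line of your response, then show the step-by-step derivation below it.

0-3(w=1) 3-6(w=3)

step 1: add edge 0-3 (w=1); MST = {0-3(w=1)}
step 2: add edge 3-6 (w=3); MST = {0-3(w=1) 3-6(w=3)}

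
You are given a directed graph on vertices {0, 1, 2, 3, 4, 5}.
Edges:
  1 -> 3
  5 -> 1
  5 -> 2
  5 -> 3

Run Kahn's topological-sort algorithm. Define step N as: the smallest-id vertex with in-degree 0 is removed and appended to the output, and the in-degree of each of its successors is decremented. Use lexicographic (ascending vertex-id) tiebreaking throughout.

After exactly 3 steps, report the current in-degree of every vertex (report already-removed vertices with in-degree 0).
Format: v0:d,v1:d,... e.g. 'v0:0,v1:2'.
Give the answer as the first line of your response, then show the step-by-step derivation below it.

v0:0,v1:0,v2:0,v3:1,v4:0,v5:0

step 1: output 0; order=[0]; indeg=(0,1,1,2,0,0)
step 2: output 4; order=[0,4]; indeg=(0,1,1,2,0,0)
step 3: output 5; order=[0,4,5]; indeg=(0,0,0,1,0,0)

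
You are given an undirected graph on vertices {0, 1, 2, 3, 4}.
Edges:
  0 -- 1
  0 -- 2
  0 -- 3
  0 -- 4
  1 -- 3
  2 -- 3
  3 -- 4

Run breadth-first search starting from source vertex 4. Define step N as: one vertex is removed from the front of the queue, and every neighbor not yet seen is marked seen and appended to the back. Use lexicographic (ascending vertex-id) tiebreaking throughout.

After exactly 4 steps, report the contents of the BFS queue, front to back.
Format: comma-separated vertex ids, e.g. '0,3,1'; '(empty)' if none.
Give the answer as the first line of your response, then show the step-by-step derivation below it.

2

step 1: dequeue 4; queue=[0,3]; order=4
step 2: dequeue 0; queue=[3,1,2]; order=4,0
step 3: dequeue 3; queue=[1,2]; order=4,0,3
step 4: dequeue 1; queue=[2]; order=4,0,3,1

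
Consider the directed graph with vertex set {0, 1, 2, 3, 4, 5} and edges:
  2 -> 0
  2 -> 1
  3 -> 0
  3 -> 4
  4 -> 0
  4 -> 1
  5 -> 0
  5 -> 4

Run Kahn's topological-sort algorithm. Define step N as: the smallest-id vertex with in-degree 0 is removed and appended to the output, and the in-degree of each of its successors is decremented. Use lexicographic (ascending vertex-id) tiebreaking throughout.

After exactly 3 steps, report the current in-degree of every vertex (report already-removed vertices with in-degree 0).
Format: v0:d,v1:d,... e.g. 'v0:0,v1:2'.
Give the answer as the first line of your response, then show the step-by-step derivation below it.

v0:1,v1:1,v2:0,v3:0,v4:0,v5:0

step 1: output 2; order=[2]; indeg=(3,1,0,0,2,0)
step 2: output 3; order=[2,3]; indeg=(2,1,0,0,1,0)
step 3: output 5; order=[2,3,5]; indeg=(1,1,0,0,0,0)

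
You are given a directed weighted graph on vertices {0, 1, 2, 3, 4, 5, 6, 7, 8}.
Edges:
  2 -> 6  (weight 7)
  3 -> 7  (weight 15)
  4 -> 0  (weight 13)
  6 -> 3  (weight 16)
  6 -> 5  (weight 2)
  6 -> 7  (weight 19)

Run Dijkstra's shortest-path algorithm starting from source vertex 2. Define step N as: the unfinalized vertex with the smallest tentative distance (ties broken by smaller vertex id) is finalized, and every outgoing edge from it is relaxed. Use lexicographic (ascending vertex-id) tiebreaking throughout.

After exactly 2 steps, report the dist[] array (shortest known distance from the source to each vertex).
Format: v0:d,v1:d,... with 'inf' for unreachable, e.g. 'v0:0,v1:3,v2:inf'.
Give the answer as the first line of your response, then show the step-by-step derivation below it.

v0:inf,v1:inf,v2:0,v3:23,v4:inf,v5:9,v6:7,v7:26,v8:inf

step 1: dist = v0:inf,v1:inf,v2:0,v3:inf,v4:inf,v5:inf,v6:7,v7:inf,v8:inf
step 2: dist = v0:inf,v1:inf,v2:0,v3:23,v4:inf,v5:9,v6:7,v7:26,v8:inf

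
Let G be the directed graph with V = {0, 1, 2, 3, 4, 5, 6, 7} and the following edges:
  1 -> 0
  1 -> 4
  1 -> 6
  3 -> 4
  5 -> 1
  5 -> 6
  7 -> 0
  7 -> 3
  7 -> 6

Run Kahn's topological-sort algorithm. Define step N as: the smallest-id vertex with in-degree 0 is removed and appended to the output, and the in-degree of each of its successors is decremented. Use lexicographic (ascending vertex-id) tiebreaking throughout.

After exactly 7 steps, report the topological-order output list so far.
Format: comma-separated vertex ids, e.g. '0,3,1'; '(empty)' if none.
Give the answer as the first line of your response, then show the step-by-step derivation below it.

2,5,1,7,0,3,4

step 1: output 2; order=[2]; indeg=(2,1,0,1,2,0,3,0)
step 2: output 5; order=[2,5]; indeg=(2,0,0,1,2,0,2,0)
step 3: output 1; order=[2,5,1]; indeg=(1,0,0,1,1,0,1,0)
step 4: output 7; order=[2,5,1,7]; indeg=(0,0,0,0,1,0,0,0)
step 5: output 0; order=[2,5,1,7,0]; indeg=(0,0,0,0,1,0,0,0)
step 6: output 3; order=[2,5,1,7,0,3]; indeg=(0,0,0,0,0,0,0,0)
step 7: output 4; order=[2,5,1,7,0,3,4]; indeg=(0,0,0,0,0,0,0,0)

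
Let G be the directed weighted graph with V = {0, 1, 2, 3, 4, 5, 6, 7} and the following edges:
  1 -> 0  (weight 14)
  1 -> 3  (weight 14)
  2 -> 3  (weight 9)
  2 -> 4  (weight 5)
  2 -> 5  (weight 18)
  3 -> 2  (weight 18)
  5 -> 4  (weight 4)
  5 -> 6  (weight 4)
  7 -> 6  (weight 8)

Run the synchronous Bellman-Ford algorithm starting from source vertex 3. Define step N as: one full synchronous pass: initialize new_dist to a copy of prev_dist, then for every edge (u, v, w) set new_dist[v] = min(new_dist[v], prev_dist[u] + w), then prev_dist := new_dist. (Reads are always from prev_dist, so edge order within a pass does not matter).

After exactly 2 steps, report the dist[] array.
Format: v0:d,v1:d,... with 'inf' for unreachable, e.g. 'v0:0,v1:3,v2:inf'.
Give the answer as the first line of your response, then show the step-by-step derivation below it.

v0:inf,v1:inf,v2:18,v3:0,v4:23,v5:36,v6:inf,v7:inf

step 1: dist = v0:inf,v1:inf,v2:18,v3:0,v4:inf,v5:inf,v6:inf,v7:inf
step 2: dist = v0:inf,v1:inf,v2:18,v3:0,v4:23,v5:36,v6:inf,v7:inf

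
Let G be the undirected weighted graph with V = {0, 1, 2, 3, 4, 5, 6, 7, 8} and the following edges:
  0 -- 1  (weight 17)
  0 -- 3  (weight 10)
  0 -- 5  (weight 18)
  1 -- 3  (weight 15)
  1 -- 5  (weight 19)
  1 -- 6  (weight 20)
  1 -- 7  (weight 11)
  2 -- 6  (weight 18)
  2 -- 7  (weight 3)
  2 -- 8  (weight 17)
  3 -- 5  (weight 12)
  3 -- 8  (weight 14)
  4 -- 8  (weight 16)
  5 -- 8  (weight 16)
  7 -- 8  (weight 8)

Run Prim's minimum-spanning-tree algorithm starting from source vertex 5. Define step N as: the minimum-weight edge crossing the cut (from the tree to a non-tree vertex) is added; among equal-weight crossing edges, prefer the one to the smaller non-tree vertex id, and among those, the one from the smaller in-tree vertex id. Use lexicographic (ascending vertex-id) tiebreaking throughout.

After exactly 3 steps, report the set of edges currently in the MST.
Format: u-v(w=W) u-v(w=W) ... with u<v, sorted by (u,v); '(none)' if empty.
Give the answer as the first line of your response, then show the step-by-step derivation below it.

0-3(w=10) 3-5(w=12) 3-8(w=14)

step 1: add edge 3-5 (w=12); MST = {3-5(w=12)}
step 2: add edge 0-3 (w=10); MST = {0-3(w=10) 3-5(w=12)}
step 3: add edge 3-8 (w=14); MST = {0-3(w=10) 3-5(w=12) 3-8(w=14)}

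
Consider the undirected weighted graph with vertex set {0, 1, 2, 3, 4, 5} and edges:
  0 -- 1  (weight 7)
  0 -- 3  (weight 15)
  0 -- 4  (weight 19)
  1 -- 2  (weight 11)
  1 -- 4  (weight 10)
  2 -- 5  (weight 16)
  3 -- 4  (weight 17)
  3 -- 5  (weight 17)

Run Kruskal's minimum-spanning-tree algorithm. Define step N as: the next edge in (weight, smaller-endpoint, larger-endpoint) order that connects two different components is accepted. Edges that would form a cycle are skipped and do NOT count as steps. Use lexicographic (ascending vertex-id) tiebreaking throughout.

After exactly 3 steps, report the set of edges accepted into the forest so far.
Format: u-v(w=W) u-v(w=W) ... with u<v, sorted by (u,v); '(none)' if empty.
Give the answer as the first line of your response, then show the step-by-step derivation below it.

0-1(w=7) 1-2(w=11) 1-4(w=10)

step 1: add edge 0-1 (w=7); MST = {0-1(w=7)}
step 2: add edge 1-4 (w=10); MST = {0-1(w=7) 1-4(w=10)}
step 3: add edge 1-2 (w=11); MST = {0-1(w=7) 1-2(w=11) 1-4(w=10)}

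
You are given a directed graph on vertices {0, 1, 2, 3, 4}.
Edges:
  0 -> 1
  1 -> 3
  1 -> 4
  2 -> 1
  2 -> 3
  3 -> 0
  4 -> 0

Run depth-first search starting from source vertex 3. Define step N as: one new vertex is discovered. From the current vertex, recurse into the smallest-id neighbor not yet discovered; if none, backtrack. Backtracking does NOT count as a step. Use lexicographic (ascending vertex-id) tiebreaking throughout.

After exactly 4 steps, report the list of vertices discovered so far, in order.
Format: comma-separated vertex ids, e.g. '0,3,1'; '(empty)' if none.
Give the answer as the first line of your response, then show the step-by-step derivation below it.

3,0,1,4

step 1: discover 3; path=3; order=3
step 2: discover 0; path=3>0; order=3,0
step 3: discover 1; path=3>0>1; order=3,0,1
step 4: discover 4; path=3>0>1>4; order=3,0,1,4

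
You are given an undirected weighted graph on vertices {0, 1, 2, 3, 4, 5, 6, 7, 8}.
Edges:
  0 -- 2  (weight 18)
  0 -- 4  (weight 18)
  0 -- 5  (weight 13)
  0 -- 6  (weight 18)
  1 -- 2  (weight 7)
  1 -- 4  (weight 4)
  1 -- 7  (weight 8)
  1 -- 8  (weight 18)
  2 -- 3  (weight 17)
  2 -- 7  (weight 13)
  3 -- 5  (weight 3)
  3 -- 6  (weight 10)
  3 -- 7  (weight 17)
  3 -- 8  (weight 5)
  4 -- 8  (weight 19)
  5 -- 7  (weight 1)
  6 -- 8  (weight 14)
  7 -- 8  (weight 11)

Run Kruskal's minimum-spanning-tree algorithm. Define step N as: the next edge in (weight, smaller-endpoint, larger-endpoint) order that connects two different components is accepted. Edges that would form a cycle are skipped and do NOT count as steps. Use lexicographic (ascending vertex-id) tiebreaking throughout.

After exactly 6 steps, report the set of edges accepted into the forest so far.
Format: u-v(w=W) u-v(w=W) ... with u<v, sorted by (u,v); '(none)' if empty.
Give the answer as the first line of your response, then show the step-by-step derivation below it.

1-2(w=7) 1-4(w=4) 1-7(w=8) 3-5(w=3) 3-8(w=5) 5-7(w=1)

step 1: add edge 5-7 (w=1); MST = {5-7(w=1)}
step 2: add edge 3-5 (w=3); MST = {3-5(w=3) 5-7(w=1)}
step 3: add edge 1-4 (w=4); MST = {1-4(w=4) 3-5(w=3) 5-7(w=1)}
step 4: add edge 3-8 (w=5); MST = {1-4(w=4) 3-5(w=3) 3-8(w=5) 5-7(w=1)}
step 5: add edge 1-2 (w=7); MST = {1-2(w=7) 1-4(w=4) 3-5(w=3) 3-8(w=5) 5-7(w=1)}
step 6: add edge 1-7 (w=8); MST = {1-2(w=7) 1-4(w=4) 1-7(w=8) 3-5(w=3) 3-8(w=5) 5-7(w=1)}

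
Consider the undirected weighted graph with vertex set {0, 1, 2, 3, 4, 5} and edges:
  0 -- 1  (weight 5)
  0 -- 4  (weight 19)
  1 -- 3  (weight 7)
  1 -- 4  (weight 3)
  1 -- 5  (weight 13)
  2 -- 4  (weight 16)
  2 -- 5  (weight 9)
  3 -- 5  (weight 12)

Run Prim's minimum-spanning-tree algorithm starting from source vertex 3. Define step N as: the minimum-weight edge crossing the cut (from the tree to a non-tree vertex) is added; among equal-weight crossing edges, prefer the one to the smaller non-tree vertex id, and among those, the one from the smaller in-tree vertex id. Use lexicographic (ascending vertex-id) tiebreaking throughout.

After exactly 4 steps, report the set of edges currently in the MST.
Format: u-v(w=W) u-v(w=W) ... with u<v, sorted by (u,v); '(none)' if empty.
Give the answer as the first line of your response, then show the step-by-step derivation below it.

0-1(w=5) 1-3(w=7) 1-4(w=3) 3-5(w=12)

step 1: add edge 1-3 (w=7); MST = {1-3(w=7)}
step 2: add edge 1-4 (w=3); MST = {1-3(w=7) 1-4(w=3)}
step 3: add edge 0-1 (w=5); MST = {0-1(w=5) 1-3(w=7) 1-4(w=3)}
step 4: add edge 3-5 (w=12); MST = {0-1(w=5) 1-3(w=7) 1-4(w=3) 3-5(w=12)}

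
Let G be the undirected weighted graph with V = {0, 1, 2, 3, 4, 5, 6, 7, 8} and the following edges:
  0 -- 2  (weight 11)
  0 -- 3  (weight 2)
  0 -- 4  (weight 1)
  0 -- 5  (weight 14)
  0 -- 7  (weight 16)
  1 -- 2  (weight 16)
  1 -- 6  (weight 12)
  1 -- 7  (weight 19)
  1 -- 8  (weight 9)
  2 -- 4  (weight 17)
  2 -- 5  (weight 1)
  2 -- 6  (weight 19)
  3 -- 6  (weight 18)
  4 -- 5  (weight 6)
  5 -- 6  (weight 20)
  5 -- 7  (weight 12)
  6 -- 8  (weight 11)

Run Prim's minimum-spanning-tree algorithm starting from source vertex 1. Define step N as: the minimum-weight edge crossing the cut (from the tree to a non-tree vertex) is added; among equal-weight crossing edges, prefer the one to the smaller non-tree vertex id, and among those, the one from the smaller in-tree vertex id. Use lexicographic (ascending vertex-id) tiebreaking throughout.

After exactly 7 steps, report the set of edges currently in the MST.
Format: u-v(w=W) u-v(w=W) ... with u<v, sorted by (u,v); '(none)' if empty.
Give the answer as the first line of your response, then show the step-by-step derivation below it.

0-3(w=2) 0-4(w=1) 1-2(w=16) 1-8(w=9) 2-5(w=1) 4-5(w=6) 6-8(w=11)

step 1: add edge 1-8 (w=9); MST = {1-8(w=9)}
step 2: add edge 6-8 (w=11); MST = {1-8(w=9) 6-8(w=11)}
step 3: add edge 1-2 (w=16); MST = {1-2(w=16) 1-8(w=9) 6-8(w=11)}
step 4: add edge 2-5 (w=1); MST = {1-2(w=16) 1-8(w=9) 2-5(w=1) 6-8(w=11)}
step 5: add edge 4-5 (w=6); MST = {1-2(w=16) 1-8(w=9) 2-5(w=1) 4-5(w=6) 6-8(w=11)}
step 6: add edge 0-4 (w=1); MST = {0-4(w=1) 1-2(w=16) 1-8(w=9) 2-5(w=1) 4-5(w=6) 6-8(w=11)}
step 7: add edge 0-3 (w=2); MST = {0-3(w=2) 0-4(w=1) 1-2(w=16) 1-8(w=9) 2-5(w=1) 4-5(w=6) 6-8(w=11)}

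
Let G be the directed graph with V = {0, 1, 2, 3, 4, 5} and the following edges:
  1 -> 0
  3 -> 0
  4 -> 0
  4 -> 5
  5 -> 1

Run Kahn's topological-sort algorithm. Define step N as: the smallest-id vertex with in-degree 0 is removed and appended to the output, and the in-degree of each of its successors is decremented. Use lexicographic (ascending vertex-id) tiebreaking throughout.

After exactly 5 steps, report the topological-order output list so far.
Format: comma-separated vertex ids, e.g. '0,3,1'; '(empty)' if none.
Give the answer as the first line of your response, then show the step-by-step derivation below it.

2,3,4,5,1

step 1: output 2; order=[2]; indeg=(3,1,0,0,0,1)
step 2: output 3; order=[2,3]; indeg=(2,1,0,0,0,1)
step 3: output 4; order=[2,3,4]; indeg=(1,1,0,0,0,0)
step 4: output 5; order=[2,3,4,5]; indeg=(1,0,0,0,0,0)
step 5: output 1; order=[2,3,4,5,1]; indeg=(0,0,0,0,0,0)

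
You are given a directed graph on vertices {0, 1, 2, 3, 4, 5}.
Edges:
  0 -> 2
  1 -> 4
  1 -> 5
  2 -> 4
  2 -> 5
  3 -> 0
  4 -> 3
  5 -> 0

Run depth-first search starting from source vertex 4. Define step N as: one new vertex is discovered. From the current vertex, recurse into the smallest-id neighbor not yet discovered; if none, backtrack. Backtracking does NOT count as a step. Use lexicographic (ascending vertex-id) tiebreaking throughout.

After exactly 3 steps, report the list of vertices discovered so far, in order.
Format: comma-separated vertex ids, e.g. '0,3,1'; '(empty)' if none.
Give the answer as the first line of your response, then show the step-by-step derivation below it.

4,3,0

step 1: discover 4; path=4; order=4
step 2: discover 3; path=4>3; order=4,3
step 3: discover 0; path=4>3>0; order=4,3,0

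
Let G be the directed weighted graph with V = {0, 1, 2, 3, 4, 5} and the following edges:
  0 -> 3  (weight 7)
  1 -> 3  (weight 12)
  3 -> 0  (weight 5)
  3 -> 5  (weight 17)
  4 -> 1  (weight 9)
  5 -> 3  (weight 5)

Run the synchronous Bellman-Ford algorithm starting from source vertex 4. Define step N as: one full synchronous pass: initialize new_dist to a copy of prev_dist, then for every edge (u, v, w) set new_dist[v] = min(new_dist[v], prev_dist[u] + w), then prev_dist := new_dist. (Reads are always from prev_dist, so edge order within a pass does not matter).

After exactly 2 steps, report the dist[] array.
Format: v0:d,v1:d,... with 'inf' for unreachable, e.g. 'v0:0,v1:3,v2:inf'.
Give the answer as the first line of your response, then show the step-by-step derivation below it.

v0:inf,v1:9,v2:inf,v3:21,v4:0,v5:inf

step 1: dist = v0:inf,v1:9,v2:inf,v3:inf,v4:0,v5:inf
step 2: dist = v0:inf,v1:9,v2:inf,v3:21,v4:0,v5:inf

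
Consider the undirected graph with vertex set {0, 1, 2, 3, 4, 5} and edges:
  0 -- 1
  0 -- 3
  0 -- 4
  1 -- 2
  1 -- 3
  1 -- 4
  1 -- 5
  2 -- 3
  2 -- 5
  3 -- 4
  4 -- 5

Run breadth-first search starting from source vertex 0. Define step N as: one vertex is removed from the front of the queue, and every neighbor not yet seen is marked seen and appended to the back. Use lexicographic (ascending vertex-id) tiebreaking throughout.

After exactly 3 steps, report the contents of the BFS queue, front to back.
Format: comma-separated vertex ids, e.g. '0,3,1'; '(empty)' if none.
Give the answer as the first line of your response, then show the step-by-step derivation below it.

4,2,5

step 1: dequeue 0; queue=[1,3,4]; order=0
step 2: dequeue 1; queue=[3,4,2,5]; order=0,1
step 3: dequeue 3; queue=[4,2,5]; order=0,1,3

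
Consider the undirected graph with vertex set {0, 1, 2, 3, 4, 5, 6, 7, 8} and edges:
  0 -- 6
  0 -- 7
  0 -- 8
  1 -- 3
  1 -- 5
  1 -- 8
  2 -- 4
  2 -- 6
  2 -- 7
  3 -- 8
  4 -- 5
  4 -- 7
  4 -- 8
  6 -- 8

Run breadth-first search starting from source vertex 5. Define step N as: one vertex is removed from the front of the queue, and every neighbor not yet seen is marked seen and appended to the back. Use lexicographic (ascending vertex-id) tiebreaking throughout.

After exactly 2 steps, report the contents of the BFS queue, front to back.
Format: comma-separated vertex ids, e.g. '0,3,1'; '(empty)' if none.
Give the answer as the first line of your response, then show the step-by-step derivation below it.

4,3,8

step 1: dequeue 5; queue=[1,4]; order=5
step 2: dequeue 1; queue=[4,3,8]; order=5,1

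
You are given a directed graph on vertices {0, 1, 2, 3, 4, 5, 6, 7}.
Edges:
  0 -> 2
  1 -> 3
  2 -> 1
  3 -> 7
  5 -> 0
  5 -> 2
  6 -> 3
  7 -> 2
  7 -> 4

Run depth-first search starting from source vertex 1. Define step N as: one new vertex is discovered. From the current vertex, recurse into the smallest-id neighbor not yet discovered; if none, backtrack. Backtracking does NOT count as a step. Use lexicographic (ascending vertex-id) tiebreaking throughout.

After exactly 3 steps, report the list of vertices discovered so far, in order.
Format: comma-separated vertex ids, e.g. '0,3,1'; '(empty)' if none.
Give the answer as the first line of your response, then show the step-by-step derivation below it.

1,3,7

step 1: discover 1; path=1; order=1
step 2: discover 3; path=1>3; order=1,3
step 3: discover 7; path=1>3>7; order=1,3,7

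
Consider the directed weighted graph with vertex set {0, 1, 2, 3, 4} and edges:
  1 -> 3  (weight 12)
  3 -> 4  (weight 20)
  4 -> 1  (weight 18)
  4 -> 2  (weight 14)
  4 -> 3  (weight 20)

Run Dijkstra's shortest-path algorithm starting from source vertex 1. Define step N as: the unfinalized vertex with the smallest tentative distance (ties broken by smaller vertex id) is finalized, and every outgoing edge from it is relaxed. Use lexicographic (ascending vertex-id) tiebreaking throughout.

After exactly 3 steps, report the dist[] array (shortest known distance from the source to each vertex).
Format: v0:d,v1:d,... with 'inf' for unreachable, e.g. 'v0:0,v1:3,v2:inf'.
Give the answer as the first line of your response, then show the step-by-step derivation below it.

v0:inf,v1:0,v2:46,v3:12,v4:32

step 1: dist = v0:inf,v1:0,v2:inf,v3:12,v4:inf
step 2: dist = v0:inf,v1:0,v2:inf,v3:12,v4:32
step 3: dist = v0:inf,v1:0,v2:46,v3:12,v4:32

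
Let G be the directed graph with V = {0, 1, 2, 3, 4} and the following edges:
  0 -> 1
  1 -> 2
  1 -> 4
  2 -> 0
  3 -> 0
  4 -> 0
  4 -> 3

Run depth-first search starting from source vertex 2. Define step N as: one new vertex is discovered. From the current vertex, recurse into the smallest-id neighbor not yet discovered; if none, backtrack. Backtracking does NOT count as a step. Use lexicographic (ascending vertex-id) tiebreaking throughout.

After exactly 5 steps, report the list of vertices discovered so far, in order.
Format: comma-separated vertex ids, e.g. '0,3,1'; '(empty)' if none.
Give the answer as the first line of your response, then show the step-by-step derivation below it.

2,0,1,4,3

step 1: discover 2; path=2; order=2
step 2: discover 0; path=2>0; order=2,0
step 3: discover 1; path=2>0>1; order=2,0,1
step 4: discover 4; path=2>0>1>4; order=2,0,1,4
step 5: discover 3; path=2>0>1>4>3; order=2,0,1,4,3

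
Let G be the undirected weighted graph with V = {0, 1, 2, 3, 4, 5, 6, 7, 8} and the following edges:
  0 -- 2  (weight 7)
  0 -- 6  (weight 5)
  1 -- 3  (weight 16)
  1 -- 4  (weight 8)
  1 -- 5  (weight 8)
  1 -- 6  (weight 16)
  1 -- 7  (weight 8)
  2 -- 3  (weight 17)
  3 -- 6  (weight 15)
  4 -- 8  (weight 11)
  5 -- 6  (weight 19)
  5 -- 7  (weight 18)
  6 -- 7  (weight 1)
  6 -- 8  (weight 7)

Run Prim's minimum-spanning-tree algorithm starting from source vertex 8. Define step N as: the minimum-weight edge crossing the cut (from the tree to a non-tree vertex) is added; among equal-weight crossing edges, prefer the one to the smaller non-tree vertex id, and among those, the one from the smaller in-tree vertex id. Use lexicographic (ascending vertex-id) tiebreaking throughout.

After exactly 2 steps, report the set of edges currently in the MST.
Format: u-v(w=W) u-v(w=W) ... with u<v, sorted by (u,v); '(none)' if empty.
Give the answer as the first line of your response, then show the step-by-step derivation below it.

6-7(w=1) 6-8(w=7)

step 1: add edge 6-8 (w=7); MST = {6-8(w=7)}
step 2: add edge 6-7 (w=1); MST = {6-7(w=1) 6-8(w=7)}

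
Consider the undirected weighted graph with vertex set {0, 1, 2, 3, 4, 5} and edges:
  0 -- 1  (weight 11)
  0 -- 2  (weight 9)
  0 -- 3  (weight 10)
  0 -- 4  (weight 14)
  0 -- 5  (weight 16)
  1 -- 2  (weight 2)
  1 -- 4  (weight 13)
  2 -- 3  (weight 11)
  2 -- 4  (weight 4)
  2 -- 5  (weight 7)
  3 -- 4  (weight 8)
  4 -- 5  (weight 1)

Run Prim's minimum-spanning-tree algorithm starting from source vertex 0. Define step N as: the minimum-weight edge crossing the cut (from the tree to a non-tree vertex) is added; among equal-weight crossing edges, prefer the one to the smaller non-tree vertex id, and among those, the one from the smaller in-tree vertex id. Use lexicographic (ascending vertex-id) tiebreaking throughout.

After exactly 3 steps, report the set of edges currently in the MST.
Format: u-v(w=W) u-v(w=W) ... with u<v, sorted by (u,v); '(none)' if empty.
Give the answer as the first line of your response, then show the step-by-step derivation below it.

0-2(w=9) 1-2(w=2) 2-4(w=4)

step 1: add edge 0-2 (w=9); MST = {0-2(w=9)}
step 2: add edge 1-2 (w=2); MST = {0-2(w=9) 1-2(w=2)}
step 3: add edge 2-4 (w=4); MST = {0-2(w=9) 1-2(w=2) 2-4(w=4)}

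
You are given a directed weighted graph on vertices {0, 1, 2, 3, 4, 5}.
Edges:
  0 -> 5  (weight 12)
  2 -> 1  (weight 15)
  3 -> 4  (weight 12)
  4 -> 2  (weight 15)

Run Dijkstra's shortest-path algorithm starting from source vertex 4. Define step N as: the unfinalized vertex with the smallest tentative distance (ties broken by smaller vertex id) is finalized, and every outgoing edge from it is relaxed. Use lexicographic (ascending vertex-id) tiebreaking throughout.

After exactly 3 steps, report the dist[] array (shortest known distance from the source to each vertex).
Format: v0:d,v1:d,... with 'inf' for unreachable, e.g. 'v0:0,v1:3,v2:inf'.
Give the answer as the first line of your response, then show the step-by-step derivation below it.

v0:inf,v1:30,v2:15,v3:inf,v4:0,v5:inf

step 1: dist = v0:inf,v1:inf,v2:15,v3:inf,v4:0,v5:inf
step 2: dist = v0:inf,v1:30,v2:15,v3:inf,v4:0,v5:inf
step 3: dist = v0:inf,v1:30,v2:15,v3:inf,v4:0,v5:inf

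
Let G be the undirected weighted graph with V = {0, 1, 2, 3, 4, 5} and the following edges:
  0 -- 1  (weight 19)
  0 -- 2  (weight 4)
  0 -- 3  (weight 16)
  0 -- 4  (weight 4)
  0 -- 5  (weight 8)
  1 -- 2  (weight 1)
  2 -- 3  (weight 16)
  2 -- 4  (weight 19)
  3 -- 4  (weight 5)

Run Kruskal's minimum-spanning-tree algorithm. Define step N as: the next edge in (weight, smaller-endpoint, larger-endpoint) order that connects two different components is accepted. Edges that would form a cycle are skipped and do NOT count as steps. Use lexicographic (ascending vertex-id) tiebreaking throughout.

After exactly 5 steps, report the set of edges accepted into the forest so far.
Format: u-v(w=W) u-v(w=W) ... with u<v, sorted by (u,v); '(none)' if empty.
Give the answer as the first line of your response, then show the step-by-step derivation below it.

0-2(w=4) 0-4(w=4) 0-5(w=8) 1-2(w=1) 3-4(w=5)

step 1: add edge 1-2 (w=1); MST = {1-2(w=1)}
step 2: add edge 0-2 (w=4); MST = {0-2(w=4) 1-2(w=1)}
step 3: add edge 0-4 (w=4); MST = {0-2(w=4) 0-4(w=4) 1-2(w=1)}
step 4: add edge 3-4 (w=5); MST = {0-2(w=4) 0-4(w=4) 1-2(w=1) 3-4(w=5)}
step 5: add edge 0-5 (w=8); MST = {0-2(w=4) 0-4(w=4) 0-5(w=8) 1-2(w=1) 3-4(w=5)}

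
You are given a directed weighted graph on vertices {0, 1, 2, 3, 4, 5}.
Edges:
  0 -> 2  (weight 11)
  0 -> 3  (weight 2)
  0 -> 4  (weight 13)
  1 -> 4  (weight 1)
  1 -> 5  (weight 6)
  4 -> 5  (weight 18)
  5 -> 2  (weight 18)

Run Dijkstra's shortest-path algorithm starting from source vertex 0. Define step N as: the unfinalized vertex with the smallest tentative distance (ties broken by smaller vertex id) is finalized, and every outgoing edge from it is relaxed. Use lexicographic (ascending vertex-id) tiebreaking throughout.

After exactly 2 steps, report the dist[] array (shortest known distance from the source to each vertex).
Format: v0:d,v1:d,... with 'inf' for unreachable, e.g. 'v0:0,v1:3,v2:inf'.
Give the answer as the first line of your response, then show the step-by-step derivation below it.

v0:0,v1:inf,v2:11,v3:2,v4:13,v5:inf

step 1: dist = v0:0,v1:inf,v2:11,v3:2,v4:13,v5:inf
step 2: dist = v0:0,v1:inf,v2:11,v3:2,v4:13,v5:inf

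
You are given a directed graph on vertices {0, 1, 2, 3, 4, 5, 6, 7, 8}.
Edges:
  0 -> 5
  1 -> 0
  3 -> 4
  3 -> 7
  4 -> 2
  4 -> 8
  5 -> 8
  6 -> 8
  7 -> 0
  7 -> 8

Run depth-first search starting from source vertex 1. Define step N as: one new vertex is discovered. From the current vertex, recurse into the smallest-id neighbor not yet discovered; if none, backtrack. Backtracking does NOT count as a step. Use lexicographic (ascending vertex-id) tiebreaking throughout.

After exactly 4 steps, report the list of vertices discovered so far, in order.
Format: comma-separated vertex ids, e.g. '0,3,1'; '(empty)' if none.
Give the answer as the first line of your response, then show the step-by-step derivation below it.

1,0,5,8

step 1: discover 1; path=1; order=1
step 2: discover 0; path=1>0; order=1,0
step 3: discover 5; path=1>0>5; order=1,0,5
step 4: discover 8; path=1>0>5>8; order=1,0,5,8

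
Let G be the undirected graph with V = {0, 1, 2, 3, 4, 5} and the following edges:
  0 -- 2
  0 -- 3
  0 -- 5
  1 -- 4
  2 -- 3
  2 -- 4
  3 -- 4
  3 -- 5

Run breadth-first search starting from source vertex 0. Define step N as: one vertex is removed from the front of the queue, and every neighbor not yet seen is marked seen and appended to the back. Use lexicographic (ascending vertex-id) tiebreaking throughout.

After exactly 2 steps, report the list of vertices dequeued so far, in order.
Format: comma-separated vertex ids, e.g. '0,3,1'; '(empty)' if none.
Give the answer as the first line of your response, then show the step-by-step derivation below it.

0,2

step 1: dequeue 0; queue=[2,3,5]; order=0
step 2: dequeue 2; queue=[3,5,4]; order=0,2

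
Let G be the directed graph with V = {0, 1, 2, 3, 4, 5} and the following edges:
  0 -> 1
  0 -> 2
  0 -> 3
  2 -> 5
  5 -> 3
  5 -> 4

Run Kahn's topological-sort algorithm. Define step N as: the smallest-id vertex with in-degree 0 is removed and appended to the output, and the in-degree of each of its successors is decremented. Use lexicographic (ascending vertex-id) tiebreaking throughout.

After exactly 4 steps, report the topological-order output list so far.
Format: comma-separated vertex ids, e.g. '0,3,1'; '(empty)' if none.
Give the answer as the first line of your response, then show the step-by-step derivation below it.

0,1,2,5

step 1: output 0; order=[0]; indeg=(0,0,0,1,1,1)
step 2: output 1; order=[0,1]; indeg=(0,0,0,1,1,1)
step 3: output 2; order=[0,1,2]; indeg=(0,0,0,1,1,0)
step 4: output 5; order=[0,1,2,5]; indeg=(0,0,0,0,0,0)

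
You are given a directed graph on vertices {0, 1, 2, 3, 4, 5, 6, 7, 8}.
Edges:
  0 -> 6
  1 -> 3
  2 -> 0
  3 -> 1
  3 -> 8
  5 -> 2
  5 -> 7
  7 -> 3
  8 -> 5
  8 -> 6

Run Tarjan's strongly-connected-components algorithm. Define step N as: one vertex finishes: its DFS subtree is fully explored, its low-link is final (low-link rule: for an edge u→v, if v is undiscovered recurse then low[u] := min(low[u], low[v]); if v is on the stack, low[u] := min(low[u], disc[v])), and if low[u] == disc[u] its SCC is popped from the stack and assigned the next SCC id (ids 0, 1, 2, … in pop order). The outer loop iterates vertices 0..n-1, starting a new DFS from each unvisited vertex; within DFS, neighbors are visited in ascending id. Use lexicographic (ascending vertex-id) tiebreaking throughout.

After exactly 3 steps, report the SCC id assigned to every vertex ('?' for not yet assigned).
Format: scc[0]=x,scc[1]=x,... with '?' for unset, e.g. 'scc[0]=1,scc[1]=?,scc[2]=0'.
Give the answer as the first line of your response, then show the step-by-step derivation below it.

scc[0]=1,scc[1]=?,scc[2]=2,scc[3]=?,scc[4]=?,scc[5]=?,scc[6]=0,scc[7]=?,scc[8]=?

step 1: low=(low[0]=0,low[1]=?,low[2]=?,low[3]=?,low[4]=?,low[5]=?,low[6]=1,low[7]=?,low[8]=?); scc=(scc[0]=?,scc[1]=?,scc[2]=?,scc[3]=?,scc[4]=?,scc[5]=?,scc[6]=0,scc[7]=?,scc[8]=?)
step 2: low=(low[0]=0,low[1]=?,low[2]=?,low[3]=?,low[4]=?,low[5]=?,low[6]=1,low[7]=?,low[8]=?); scc=(scc[0]=1,scc[1]=?,scc[2]=?,scc[3]=?,scc[4]=?,scc[5]=?,scc[6]=0,scc[7]=?,scc[8]=?)
step 3: low=(low[0]=0,low[1]=2,low[2]=6,low[3]=2,low[4]=?,low[5]=5,low[6]=1,low[7]=?,low[8]=4); scc=(scc[0]=1,scc[1]=?,scc[2]=2,scc[3]=?,scc[4]=?,scc[5]=?,scc[6]=0,scc[7]=?,scc[8]=?)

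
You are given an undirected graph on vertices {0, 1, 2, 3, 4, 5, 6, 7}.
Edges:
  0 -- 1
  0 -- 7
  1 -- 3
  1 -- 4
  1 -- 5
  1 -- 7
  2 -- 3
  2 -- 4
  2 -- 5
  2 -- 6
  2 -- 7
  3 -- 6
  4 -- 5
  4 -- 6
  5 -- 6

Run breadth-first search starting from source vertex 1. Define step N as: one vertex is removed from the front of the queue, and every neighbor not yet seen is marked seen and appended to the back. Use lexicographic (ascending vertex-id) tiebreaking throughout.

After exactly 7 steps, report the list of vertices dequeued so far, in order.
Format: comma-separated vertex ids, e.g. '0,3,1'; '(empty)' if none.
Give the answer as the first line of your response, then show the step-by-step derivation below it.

1,0,3,4,5,7,2

step 1: dequeue 1; queue=[0,3,4,5,7]; order=1
step 2: dequeue 0; queue=[3,4,5,7]; order=1,0
step 3: dequeue 3; queue=[4,5,7,2,6]; order=1,0,3
step 4: dequeue 4; queue=[5,7,2,6]; order=1,0,3,4
step 5: dequeue 5; queue=[7,2,6]; order=1,0,3,4,5
step 6: dequeue 7; queue=[2,6]; order=1,0,3,4,5,7
step 7: dequeue 2; queue=[6]; order=1,0,3,4,5,7,2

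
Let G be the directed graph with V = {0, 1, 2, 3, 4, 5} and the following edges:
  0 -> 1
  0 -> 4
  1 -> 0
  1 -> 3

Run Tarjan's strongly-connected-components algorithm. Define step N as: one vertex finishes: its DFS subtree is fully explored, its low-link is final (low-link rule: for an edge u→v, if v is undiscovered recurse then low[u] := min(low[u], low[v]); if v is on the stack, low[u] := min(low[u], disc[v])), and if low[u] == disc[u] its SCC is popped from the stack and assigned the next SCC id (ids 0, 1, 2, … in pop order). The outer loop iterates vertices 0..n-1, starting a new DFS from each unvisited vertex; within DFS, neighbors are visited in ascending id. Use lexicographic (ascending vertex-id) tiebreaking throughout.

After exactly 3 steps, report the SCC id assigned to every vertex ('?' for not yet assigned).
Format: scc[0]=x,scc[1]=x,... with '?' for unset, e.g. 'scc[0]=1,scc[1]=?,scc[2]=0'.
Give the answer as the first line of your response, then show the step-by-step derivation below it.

scc[0]=?,scc[1]=?,scc[2]=?,scc[3]=0,scc[4]=1,scc[5]=?

step 1: low=(low[0]=0,low[1]=0,low[2]=?,low[3]=2,low[4]=?,low[5]=?); scc=(scc[0]=?,scc[1]=?,scc[2]=?,scc[3]=0,scc[4]=?,scc[5]=?)
step 2: low=(low[0]=0,low[1]=0,low[2]=?,low[3]=2,low[4]=?,low[5]=?); scc=(scc[0]=?,scc[1]=?,scc[2]=?,scc[3]=0,scc[4]=?,scc[5]=?)
step 3: low=(low[0]=0,low[1]=0,low[2]=?,low[3]=2,low[4]=3,low[5]=?); scc=(scc[0]=?,scc[1]=?,scc[2]=?,scc[3]=0,scc[4]=1,scc[5]=?)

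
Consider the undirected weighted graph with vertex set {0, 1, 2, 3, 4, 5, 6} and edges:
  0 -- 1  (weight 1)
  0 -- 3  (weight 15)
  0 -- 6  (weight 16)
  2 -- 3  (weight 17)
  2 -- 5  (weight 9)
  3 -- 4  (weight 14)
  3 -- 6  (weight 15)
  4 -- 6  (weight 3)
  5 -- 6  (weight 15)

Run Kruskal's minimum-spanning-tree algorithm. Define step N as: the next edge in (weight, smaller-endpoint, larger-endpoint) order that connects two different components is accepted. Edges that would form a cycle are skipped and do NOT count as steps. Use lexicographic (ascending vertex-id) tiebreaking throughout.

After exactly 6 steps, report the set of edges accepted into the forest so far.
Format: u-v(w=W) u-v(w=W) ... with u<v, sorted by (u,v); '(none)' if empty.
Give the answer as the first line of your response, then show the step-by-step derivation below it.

0-1(w=1) 0-3(w=15) 2-5(w=9) 3-4(w=14) 4-6(w=3) 5-6(w=15)

step 1: add edge 0-1 (w=1); MST = {0-1(w=1)}
step 2: add edge 4-6 (w=3); MST = {0-1(w=1) 4-6(w=3)}
step 3: add edge 2-5 (w=9); MST = {0-1(w=1) 2-5(w=9) 4-6(w=3)}
step 4: add edge 3-4 (w=14); MST = {0-1(w=1) 2-5(w=9) 3-4(w=14) 4-6(w=3)}
step 5: add edge 0-3 (w=15); MST = {0-1(w=1) 0-3(w=15) 2-5(w=9) 3-4(w=14) 4-6(w=3)}
step 6: add edge 5-6 (w=15); MST = {0-1(w=1) 0-3(w=15) 2-5(w=9) 3-4(w=14) 4-6(w=3) 5-6(w=15)}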